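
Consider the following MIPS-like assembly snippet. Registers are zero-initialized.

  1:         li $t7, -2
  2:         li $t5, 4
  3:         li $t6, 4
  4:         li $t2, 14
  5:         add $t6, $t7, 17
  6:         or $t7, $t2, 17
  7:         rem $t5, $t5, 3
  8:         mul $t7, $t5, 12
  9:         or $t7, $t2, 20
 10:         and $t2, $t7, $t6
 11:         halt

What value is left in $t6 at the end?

15

li $t7, -2 → $t7=-2
li $t5, 4 → $t5=4
li $t6, 4 → $t6=4
li $t2, 14 → $t2=14
add $t6, $t7, 17 → $t6=(-2)+17=15
or $t7, $t2, 17 → $t7=14|17=31
rem $t5, $t5, 3 → $t5=4%3=1
mul $t7, $t5, 12 → $t7=1*12=12
or $t7, $t2, 20 → $t7=14|20=30
and $t2, $t7, $t6 → $t2=30&15=14
halt.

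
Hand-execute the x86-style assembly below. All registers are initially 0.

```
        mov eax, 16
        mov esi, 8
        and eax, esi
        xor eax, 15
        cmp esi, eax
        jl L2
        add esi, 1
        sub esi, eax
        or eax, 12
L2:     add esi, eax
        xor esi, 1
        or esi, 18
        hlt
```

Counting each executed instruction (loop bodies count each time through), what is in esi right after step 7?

23

after mov eax, 16: eax=16
after mov esi, 8: esi=8
after and eax, esi: eax=16&8=0
after xor eax, 15: eax=0^15=15
cmp esi, eax  (cmp 8,15)
jl L2: taken
after add esi, eax: esi=8+15=23
After step 7: esi = 23.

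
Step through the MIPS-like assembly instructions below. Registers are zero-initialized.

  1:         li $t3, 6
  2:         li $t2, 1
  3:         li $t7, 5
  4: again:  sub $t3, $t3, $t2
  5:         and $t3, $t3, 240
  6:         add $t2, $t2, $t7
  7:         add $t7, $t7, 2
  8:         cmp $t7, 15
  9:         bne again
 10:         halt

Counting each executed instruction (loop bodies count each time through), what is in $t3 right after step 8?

$t3=6
$t2=1
$t7=5
$t3=6-1=5
$t3=5&240=0
$t2=1+5=6
$t7=5+2=7
cmp $t7, 15  (cmp 7,15)
After step 8: $t3 = 0.

0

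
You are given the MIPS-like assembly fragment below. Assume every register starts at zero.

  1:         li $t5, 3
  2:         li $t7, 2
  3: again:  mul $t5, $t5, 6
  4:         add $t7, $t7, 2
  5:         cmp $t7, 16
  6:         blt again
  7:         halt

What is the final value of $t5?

839808

li $t5, 3 → $t5=3
li $t7, 2 → $t7=2
mul $t5, $t5, 6 → $t5=3*6=18
add $t7, $t7, 2 → $t7=2+2=4
cmp $t7, 16  (cmp 4,16)
blt again: taken
mul $t5, $t5, 6 → $t5=18*6=108
add $t7, $t7, 2 → $t7=4+2=6
cmp $t7, 16  (cmp 6,16)
blt again: taken
mul $t5, $t5, 6 → $t5=108*6=648
add $t7, $t7, 2 → $t7=6+2=8
cmp $t7, 16  (cmp 8,16)
blt again: taken
mul $t5, $t5, 6 → $t5=648*6=3888
add $t7, $t7, 2 → $t7=8+2=10
cmp $t7, 16  (cmp 10,16)
blt again: taken
mul $t5, $t5, 6 → $t5=3888*6=23328
add $t7, $t7, 2 → $t7=10+2=12
cmp $t7, 16  (cmp 12,16)
blt again: taken
mul $t5, $t5, 6 → $t5=23328*6=139968
add $t7, $t7, 2 → $t7=12+2=14
cmp $t7, 16  (cmp 14,16)
blt again: taken
mul $t5, $t5, 6 → $t5=139968*6=839808
add $t7, $t7, 2 → $t7=14+2=16
cmp $t7, 16  (cmp 16,16)
blt again: not taken
halt.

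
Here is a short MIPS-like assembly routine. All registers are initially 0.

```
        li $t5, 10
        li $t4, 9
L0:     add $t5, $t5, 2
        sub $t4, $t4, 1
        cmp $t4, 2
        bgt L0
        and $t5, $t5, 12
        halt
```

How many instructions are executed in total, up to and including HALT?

$t5=10
$t4=9
$t5=10+2=12
$t4=9-1=8
cmp $t4, 2  (cmp 8,2)
bgt L0: taken
$t5=12+2=14
$t4=8-1=7
cmp $t4, 2  (cmp 7,2)
bgt L0: taken
$t5=14+2=16
$t4=7-1=6
cmp $t4, 2  (cmp 6,2)
bgt L0: taken
$t5=16+2=18
$t4=6-1=5
cmp $t4, 2  (cmp 5,2)
bgt L0: taken
$t5=18+2=20
$t4=5-1=4
cmp $t4, 2  (cmp 4,2)
bgt L0: taken
$t5=20+2=22
$t4=4-1=3
cmp $t4, 2  (cmp 3,2)
bgt L0: taken
$t5=22+2=24
$t4=3-1=2
cmp $t4, 2  (cmp 2,2)
bgt L0: not taken
$t5=24&12=8
halt.
Total executed instructions: 32.

32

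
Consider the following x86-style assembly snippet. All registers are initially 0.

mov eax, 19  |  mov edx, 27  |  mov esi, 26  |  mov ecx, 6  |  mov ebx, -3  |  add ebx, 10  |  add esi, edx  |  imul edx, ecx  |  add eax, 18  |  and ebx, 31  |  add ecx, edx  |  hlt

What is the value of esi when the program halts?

mov eax, 19 → eax=19
mov edx, 27 → edx=27
mov esi, 26 → esi=26
mov ecx, 6 → ecx=6
mov ebx, -3 → ebx=-3
add ebx, 10 → ebx=(-3)+10=7
add esi, edx → esi=26+27=53
imul edx, ecx → edx=27*6=162
add eax, 18 → eax=19+18=37
and ebx, 31 → ebx=7&31=7
add ecx, edx → ecx=6+162=168
halt.

53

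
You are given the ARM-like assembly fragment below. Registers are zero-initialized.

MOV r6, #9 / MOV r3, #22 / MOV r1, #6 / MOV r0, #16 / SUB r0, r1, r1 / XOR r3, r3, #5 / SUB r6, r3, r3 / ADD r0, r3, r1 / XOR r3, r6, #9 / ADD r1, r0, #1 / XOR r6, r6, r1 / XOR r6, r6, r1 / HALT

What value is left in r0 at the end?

after MOV r6, #9: r6=9
after MOV r3, #22: r3=22
after MOV r1, #6: r1=6
after MOV r0, #16: r0=16
after SUB r0, r1, r1: r0=6-6=0
after XOR r3, r3, #5: r3=22^5=19
after SUB r6, r3, r3: r6=19-19=0
after ADD r0, r3, r1: r0=19+6=25
after XOR r3, r6, #9: r3=0^9=9
after ADD r1, r0, #1: r1=25+1=26
after XOR r6, r6, r1: r6=0^26=26
after XOR r6, r6, r1: r6=26^26=0
halt.

25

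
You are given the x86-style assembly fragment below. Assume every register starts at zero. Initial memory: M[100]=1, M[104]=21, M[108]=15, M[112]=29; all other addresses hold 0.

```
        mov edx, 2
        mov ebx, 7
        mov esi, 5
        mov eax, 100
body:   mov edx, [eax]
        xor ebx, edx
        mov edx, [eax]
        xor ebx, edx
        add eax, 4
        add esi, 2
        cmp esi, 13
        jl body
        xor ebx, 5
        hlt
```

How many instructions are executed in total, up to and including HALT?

38

edx=2
ebx=7
esi=5
eax=100
edx=M[100]=1
ebx=7^1=6
edx=M[100]=1
ebx=6^1=7
eax=100+4=104
esi=5+2=7
cmp esi, 13  (cmp 7,13)
jl body: taken
edx=M[104]=21
ebx=7^21=18
edx=M[104]=21
ebx=18^21=7
eax=104+4=108
esi=7+2=9
cmp esi, 13  (cmp 9,13)
jl body: taken
edx=M[108]=15
ebx=7^15=8
edx=M[108]=15
ebx=8^15=7
eax=108+4=112
esi=9+2=11
cmp esi, 13  (cmp 11,13)
jl body: taken
edx=M[112]=29
ebx=7^29=26
edx=M[112]=29
ebx=26^29=7
eax=112+4=116
esi=11+2=13
cmp esi, 13  (cmp 13,13)
jl body: not taken
ebx=7^5=2
halt.
Total executed instructions: 38.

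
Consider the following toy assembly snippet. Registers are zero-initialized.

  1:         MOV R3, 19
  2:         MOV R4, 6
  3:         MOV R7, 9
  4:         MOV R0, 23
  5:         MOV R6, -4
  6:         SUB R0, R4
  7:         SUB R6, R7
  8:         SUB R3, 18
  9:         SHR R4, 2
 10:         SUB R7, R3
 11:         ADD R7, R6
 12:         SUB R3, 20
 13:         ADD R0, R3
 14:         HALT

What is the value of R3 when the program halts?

after MOV R3, 19: R3=19
after MOV R4, 6: R4=6
after MOV R7, 9: R7=9
after MOV R0, 23: R0=23
after MOV R6, -4: R6=-4
after SUB R0, R4: R0=23-6=17
after SUB R6, R7: R6=(-4)-9=-13
after SUB R3, 18: R3=19-18=1
after SHR R4, 2: R4=6>>2=1
after SUB R7, R3: R7=9-1=8
after ADD R7, R6: R7=8+(-13)=-5
after SUB R3, 20: R3=1-20=-19
after ADD R0, R3: R0=17+(-19)=-2
halt.

-19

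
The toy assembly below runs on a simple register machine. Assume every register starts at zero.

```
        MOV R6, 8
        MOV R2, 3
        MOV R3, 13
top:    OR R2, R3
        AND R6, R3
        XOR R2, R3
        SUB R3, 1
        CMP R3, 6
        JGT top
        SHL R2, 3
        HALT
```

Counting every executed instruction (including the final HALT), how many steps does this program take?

R6=8
R2=3
R3=13
R2=3|13=15
R6=8&13=8
R2=15^13=2
R3=13-1=12
CMP R3, 6  (cmp 12,6)
JGT top: taken
R2=2|12=14
R6=8&12=8
R2=14^12=2
R3=12-1=11
CMP R3, 6  (cmp 11,6)
JGT top: taken
R2=2|11=11
R6=8&11=8
R2=11^11=0
R3=11-1=10
CMP R3, 6  (cmp 10,6)
JGT top: taken
R2=0|10=10
R6=8&10=8
R2=10^10=0
R3=10-1=9
CMP R3, 6  (cmp 9,6)
JGT top: taken
R2=0|9=9
R6=8&9=8
R2=9^9=0
R3=9-1=8
CMP R3, 6  (cmp 8,6)
JGT top: taken
R2=0|8=8
R6=8&8=8
R2=8^8=0
R3=8-1=7
CMP R3, 6  (cmp 7,6)
JGT top: taken
R2=0|7=7
R6=8&7=0
R2=7^7=0
R3=7-1=6
CMP R3, 6  (cmp 6,6)
JGT top: not taken
R2=0<<3=0
halt.
Total executed instructions: 47.

47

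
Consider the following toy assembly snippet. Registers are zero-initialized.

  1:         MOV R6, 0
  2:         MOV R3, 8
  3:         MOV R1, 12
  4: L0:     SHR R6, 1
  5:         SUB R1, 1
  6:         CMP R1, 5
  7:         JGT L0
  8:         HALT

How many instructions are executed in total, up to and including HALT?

MOV R6, 0 → R6=0
MOV R3, 8 → R3=8
MOV R1, 12 → R1=12
SHR R6, 1 → R6=0>>1=0
SUB R1, 1 → R1=12-1=11
CMP R1, 5  (cmp 11,5)
JGT L0: taken
SHR R6, 1 → R6=0>>1=0
SUB R1, 1 → R1=11-1=10
CMP R1, 5  (cmp 10,5)
JGT L0: taken
SHR R6, 1 → R6=0>>1=0
SUB R1, 1 → R1=10-1=9
CMP R1, 5  (cmp 9,5)
JGT L0: taken
SHR R6, 1 → R6=0>>1=0
SUB R1, 1 → R1=9-1=8
CMP R1, 5  (cmp 8,5)
JGT L0: taken
SHR R6, 1 → R6=0>>1=0
SUB R1, 1 → R1=8-1=7
CMP R1, 5  (cmp 7,5)
JGT L0: taken
SHR R6, 1 → R6=0>>1=0
SUB R1, 1 → R1=7-1=6
CMP R1, 5  (cmp 6,5)
JGT L0: taken
SHR R6, 1 → R6=0>>1=0
SUB R1, 1 → R1=6-1=5
CMP R1, 5  (cmp 5,5)
JGT L0: not taken
halt.
Total executed instructions: 32.

32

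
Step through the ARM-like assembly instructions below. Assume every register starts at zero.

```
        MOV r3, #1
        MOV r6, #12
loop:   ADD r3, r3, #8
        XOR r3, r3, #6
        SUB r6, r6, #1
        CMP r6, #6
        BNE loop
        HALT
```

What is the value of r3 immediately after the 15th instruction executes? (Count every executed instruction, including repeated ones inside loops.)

after MOV r3, #1: r3=1
after MOV r6, #12: r6=12
after ADD r3, r3, #8: r3=1+8=9
after XOR r3, r3, #6: r3=9^6=15
after SUB r6, r6, #1: r6=12-1=11
CMP r6, #6  (cmp 11,6)
BNE loop: taken
after ADD r3, r3, #8: r3=15+8=23
after XOR r3, r3, #6: r3=23^6=17
after SUB r6, r6, #1: r6=11-1=10
CMP r6, #6  (cmp 10,6)
BNE loop: taken
after ADD r3, r3, #8: r3=17+8=25
after XOR r3, r3, #6: r3=25^6=31
after SUB r6, r6, #1: r6=10-1=9
After step 15: r3 = 31.

31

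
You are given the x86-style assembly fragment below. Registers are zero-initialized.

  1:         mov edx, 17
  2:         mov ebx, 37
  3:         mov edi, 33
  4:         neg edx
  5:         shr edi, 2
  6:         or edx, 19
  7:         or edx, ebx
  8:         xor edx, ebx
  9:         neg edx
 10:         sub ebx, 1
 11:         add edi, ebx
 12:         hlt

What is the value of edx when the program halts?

mov edx, 17 → edx=17
mov ebx, 37 → ebx=37
mov edi, 33 → edi=33
neg edx → edx=-(17)=-17
shr edi, 2 → edi=33>>2=8
or edx, 19 → edx=(-17)|19=-1
or edx, ebx → edx=(-1)|37=-1
xor edx, ebx → edx=(-1)^37=-38
neg edx → edx=-(-38)=38
sub ebx, 1 → ebx=37-1=36
add edi, ebx → edi=8+36=44
halt.

38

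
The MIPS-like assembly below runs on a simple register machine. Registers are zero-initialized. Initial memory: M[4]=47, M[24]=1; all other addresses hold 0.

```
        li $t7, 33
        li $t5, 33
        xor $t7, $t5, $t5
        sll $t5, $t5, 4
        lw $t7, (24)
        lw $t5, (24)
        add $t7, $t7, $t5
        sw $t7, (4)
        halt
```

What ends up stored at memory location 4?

li $t7, 33 → $t7=33
li $t5, 33 → $t5=33
xor $t7, $t5, $t5 → $t7=33^33=0
sll $t5, $t5, 4 → $t5=33<<4=528
lw $t7, (24) → $t7=M[24]=1
lw $t5, (24) → $t5=M[24]=1
add $t7, $t7, $t5 → $t7=1+1=2
sw $t7, (4) → M[4]=2
halt.

2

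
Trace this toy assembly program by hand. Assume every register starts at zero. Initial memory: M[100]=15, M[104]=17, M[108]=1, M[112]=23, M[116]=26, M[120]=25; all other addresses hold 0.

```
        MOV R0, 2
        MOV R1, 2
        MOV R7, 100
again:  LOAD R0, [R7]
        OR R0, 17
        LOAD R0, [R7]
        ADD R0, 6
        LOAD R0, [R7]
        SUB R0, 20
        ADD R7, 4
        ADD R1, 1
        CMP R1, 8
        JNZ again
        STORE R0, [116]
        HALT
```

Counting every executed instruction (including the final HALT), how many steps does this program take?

R0=2
R1=2
R7=100
R0=M[100]=15
R0=15|17=31
R0=M[100]=15
R0=15+6=21
R0=M[100]=15
R0=15-20=-5
R7=100+4=104
R1=2+1=3
CMP R1, 8  (cmp 3,8)
JNZ again: taken
R0=M[104]=17
R0=17|17=17
R0=M[104]=17
R0=17+6=23
R0=M[104]=17
R0=17-20=-3
R7=104+4=108
R1=3+1=4
CMP R1, 8  (cmp 4,8)
JNZ again: taken
R0=M[108]=1
R0=1|17=17
R0=M[108]=1
R0=1+6=7
R0=M[108]=1
R0=1-20=-19
R7=108+4=112
R1=4+1=5
CMP R1, 8  (cmp 5,8)
JNZ again: taken
R0=M[112]=23
R0=23|17=23
R0=M[112]=23
R0=23+6=29
R0=M[112]=23
R0=23-20=3
R7=112+4=116
R1=5+1=6
CMP R1, 8  (cmp 6,8)
JNZ again: taken
R0=M[116]=26
R0=26|17=27
R0=M[116]=26
R0=26+6=32
R0=M[116]=26
R0=26-20=6
R7=116+4=120
R1=6+1=7
CMP R1, 8  (cmp 7,8)
JNZ again: taken
R0=M[120]=25
R0=25|17=25
R0=M[120]=25
R0=25+6=31
R0=M[120]=25
R0=25-20=5
R7=120+4=124
R1=7+1=8
CMP R1, 8  (cmp 8,8)
JNZ again: not taken
STORE R0, [116] → M[116]=5
halt.
Total executed instructions: 65.

65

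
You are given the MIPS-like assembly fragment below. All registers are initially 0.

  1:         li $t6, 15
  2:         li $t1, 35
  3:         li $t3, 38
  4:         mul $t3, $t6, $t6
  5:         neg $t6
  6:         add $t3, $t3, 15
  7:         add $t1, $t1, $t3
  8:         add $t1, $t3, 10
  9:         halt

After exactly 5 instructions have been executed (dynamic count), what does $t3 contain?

li $t6, 15 → $t6=15
li $t1, 35 → $t1=35
li $t3, 38 → $t3=38
mul $t3, $t6, $t6 → $t3=15*15=225
neg $t6 → $t6=-(15)=-15
After step 5: $t3 = 225.

225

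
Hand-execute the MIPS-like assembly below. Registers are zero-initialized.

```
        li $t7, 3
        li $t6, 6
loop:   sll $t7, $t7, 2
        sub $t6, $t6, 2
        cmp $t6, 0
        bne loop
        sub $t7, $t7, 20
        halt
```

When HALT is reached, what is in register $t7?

after li $t7, 3: $t7=3
after li $t6, 6: $t6=6
after sll $t7, $t7, 2: $t7=3<<2=12
after sub $t6, $t6, 2: $t6=6-2=4
cmp $t6, 0  (cmp 4,0)
bne loop: taken
after sll $t7, $t7, 2: $t7=12<<2=48
after sub $t6, $t6, 2: $t6=4-2=2
cmp $t6, 0  (cmp 2,0)
bne loop: taken
after sll $t7, $t7, 2: $t7=48<<2=192
after sub $t6, $t6, 2: $t6=2-2=0
cmp $t6, 0  (cmp 0,0)
bne loop: not taken
after sub $t7, $t7, 20: $t7=192-20=172
halt.

172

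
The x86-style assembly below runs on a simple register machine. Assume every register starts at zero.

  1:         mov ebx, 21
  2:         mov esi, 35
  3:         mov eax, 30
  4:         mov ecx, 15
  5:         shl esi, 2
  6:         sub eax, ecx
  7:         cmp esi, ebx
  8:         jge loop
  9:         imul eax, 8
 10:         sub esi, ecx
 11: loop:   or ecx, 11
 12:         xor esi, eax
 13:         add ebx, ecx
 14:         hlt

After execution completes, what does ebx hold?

after mov ebx, 21: ebx=21
after mov esi, 35: esi=35
after mov eax, 30: eax=30
after mov ecx, 15: ecx=15
after shl esi, 2: esi=35<<2=140
after sub eax, ecx: eax=30-15=15
cmp esi, ebx  (cmp 140,21)
jge loop: taken
after or ecx, 11: ecx=15|11=15
after xor esi, eax: esi=140^15=131
after add ebx, ecx: ebx=21+15=36
halt.

36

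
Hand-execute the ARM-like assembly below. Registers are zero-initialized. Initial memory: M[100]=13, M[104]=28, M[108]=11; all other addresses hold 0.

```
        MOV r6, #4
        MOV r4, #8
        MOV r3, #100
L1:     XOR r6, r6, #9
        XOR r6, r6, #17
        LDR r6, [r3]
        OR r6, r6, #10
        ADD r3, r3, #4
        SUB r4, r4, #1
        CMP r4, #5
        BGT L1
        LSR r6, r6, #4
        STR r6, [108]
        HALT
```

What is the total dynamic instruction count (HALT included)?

30

after MOV r6, #4: r6=4
after MOV r4, #8: r4=8
after MOV r3, #100: r3=100
after XOR r6, r6, #9: r6=4^9=13
after XOR r6, r6, #17: r6=13^17=28
after LDR r6, [r3]: r6=M[100]=13
after OR r6, r6, #10: r6=13|10=15
after ADD r3, r3, #4: r3=100+4=104
after SUB r4, r4, #1: r4=8-1=7
CMP r4, #5  (cmp 7,5)
BGT L1: taken
after XOR r6, r6, #9: r6=15^9=6
after XOR r6, r6, #17: r6=6^17=23
after LDR r6, [r3]: r6=M[104]=28
after OR r6, r6, #10: r6=28|10=30
after ADD r3, r3, #4: r3=104+4=108
after SUB r4, r4, #1: r4=7-1=6
CMP r4, #5  (cmp 6,5)
BGT L1: taken
after XOR r6, r6, #9: r6=30^9=23
after XOR r6, r6, #17: r6=23^17=6
after LDR r6, [r3]: r6=M[108]=11
after OR r6, r6, #10: r6=11|10=11
after ADD r3, r3, #4: r3=108+4=112
after SUB r4, r4, #1: r4=6-1=5
CMP r4, #5  (cmp 5,5)
BGT L1: not taken
after LSR r6, r6, #4: r6=11>>4=0
STR r6, [108] → M[108]=0
halt.
Total executed instructions: 30.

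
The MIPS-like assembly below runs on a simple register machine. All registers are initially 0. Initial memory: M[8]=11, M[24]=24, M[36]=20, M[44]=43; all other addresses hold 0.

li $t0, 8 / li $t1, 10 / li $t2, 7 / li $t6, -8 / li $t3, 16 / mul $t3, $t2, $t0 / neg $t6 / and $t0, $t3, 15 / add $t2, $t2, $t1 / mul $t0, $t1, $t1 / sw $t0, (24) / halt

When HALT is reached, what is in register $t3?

56

after li $t0, 8: $t0=8
after li $t1, 10: $t1=10
after li $t2, 7: $t2=7
after li $t6, -8: $t6=-8
after li $t3, 16: $t3=16
after mul $t3, $t2, $t0: $t3=7*8=56
after neg $t6: $t6=-(-8)=8
after and $t0, $t3, 15: $t0=56&15=8
after add $t2, $t2, $t1: $t2=7+10=17
after mul $t0, $t1, $t1: $t0=10*10=100
sw $t0, (24) → M[24]=100
halt.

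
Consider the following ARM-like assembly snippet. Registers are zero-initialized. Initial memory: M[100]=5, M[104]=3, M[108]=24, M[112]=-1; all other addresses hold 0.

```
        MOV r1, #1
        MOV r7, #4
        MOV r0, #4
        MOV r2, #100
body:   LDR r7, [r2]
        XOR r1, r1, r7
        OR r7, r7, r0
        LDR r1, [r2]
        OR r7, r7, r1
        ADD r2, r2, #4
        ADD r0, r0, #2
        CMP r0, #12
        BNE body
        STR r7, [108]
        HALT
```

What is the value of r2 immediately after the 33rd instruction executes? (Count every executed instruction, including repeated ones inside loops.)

MOV r1, #1 → r1=1
MOV r7, #4 → r7=4
MOV r0, #4 → r0=4
MOV r2, #100 → r2=100
LDR r7, [r2] → r7=M[100]=5
XOR r1, r1, r7 → r1=1^5=4
OR r7, r7, r0 → r7=5|4=5
LDR r1, [r2] → r1=M[100]=5
OR r7, r7, r1 → r7=5|5=5
ADD r2, r2, #4 → r2=100+4=104
ADD r0, r0, #2 → r0=4+2=6
CMP r0, #12  (cmp 6,12)
BNE body: taken
LDR r7, [r2] → r7=M[104]=3
XOR r1, r1, r7 → r1=5^3=6
OR r7, r7, r0 → r7=3|6=7
LDR r1, [r2] → r1=M[104]=3
OR r7, r7, r1 → r7=7|3=7
ADD r2, r2, #4 → r2=104+4=108
ADD r0, r0, #2 → r0=6+2=8
CMP r0, #12  (cmp 8,12)
BNE body: taken
LDR r7, [r2] → r7=M[108]=24
XOR r1, r1, r7 → r1=3^24=27
OR r7, r7, r0 → r7=24|8=24
LDR r1, [r2] → r1=M[108]=24
OR r7, r7, r1 → r7=24|24=24
ADD r2, r2, #4 → r2=108+4=112
ADD r0, r0, #2 → r0=8+2=10
CMP r0, #12  (cmp 10,12)
BNE body: taken
LDR r7, [r2] → r7=M[112]=-1
XOR r1, r1, r7 → r1=24^(-1)=-25
After step 33: r2 = 112.

112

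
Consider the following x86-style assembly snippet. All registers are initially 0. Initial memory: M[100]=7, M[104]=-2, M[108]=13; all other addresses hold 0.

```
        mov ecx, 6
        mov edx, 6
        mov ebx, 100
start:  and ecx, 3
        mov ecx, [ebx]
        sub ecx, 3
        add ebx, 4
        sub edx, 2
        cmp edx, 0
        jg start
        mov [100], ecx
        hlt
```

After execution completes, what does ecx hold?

10

after mov ecx, 6: ecx=6
after mov edx, 6: edx=6
after mov ebx, 100: ebx=100
after and ecx, 3: ecx=6&3=2
after mov ecx, [ebx]: ecx=M[100]=7
after sub ecx, 3: ecx=7-3=4
after add ebx, 4: ebx=100+4=104
after sub edx, 2: edx=6-2=4
cmp edx, 0  (cmp 4,0)
jg start: taken
after and ecx, 3: ecx=4&3=0
after mov ecx, [ebx]: ecx=M[104]=-2
after sub ecx, 3: ecx=(-2)-3=-5
after add ebx, 4: ebx=104+4=108
after sub edx, 2: edx=4-2=2
cmp edx, 0  (cmp 2,0)
jg start: taken
after and ecx, 3: ecx=(-5)&3=3
after mov ecx, [ebx]: ecx=M[108]=13
after sub ecx, 3: ecx=13-3=10
after add ebx, 4: ebx=108+4=112
after sub edx, 2: edx=2-2=0
cmp edx, 0  (cmp 0,0)
jg start: not taken
mov [100], ecx → M[100]=10
halt.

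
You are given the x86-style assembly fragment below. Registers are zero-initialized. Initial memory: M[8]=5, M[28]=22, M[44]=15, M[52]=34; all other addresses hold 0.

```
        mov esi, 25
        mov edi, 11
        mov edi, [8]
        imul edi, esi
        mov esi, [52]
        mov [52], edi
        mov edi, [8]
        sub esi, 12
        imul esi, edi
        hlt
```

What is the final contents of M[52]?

esi=25
edi=11
edi=M[8]=5
edi=5*25=125
esi=M[52]=34
mov [52], edi → M[52]=125
edi=M[8]=5
esi=34-12=22
esi=22*5=110
halt.

125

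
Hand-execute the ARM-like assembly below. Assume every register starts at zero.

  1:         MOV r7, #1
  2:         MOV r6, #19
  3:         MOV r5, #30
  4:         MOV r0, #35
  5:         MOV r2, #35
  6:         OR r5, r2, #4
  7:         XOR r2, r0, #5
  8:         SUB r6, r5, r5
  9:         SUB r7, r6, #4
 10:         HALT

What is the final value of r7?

after MOV r7, #1: r7=1
after MOV r6, #19: r6=19
after MOV r5, #30: r5=30
after MOV r0, #35: r0=35
after MOV r2, #35: r2=35
after OR r5, r2, #4: r5=35|4=39
after XOR r2, r0, #5: r2=35^5=38
after SUB r6, r5, r5: r6=39-39=0
after SUB r7, r6, #4: r7=0-4=-4
halt.

-4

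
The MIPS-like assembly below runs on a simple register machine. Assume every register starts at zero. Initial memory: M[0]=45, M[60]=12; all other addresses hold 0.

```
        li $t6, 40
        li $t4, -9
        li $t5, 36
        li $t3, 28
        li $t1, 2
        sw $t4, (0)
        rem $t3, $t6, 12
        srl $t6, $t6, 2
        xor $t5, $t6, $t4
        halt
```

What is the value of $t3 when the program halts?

4

after li $t6, 40: $t6=40
after li $t4, -9: $t4=-9
after li $t5, 36: $t5=36
after li $t3, 28: $t3=28
after li $t1, 2: $t1=2
sw $t4, (0) → M[0]=-9
after rem $t3, $t6, 12: $t3=40%12=4
after srl $t6, $t6, 2: $t6=40>>2=10
after xor $t5, $t6, $t4: $t5=10^(-9)=-3
halt.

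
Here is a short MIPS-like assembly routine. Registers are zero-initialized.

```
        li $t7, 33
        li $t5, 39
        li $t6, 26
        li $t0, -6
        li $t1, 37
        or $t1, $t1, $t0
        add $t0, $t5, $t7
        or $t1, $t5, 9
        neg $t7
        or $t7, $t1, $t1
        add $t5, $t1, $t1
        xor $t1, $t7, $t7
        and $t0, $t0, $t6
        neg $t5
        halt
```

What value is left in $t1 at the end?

li $t7, 33 → $t7=33
li $t5, 39 → $t5=39
li $t6, 26 → $t6=26
li $t0, -6 → $t0=-6
li $t1, 37 → $t1=37
or $t1, $t1, $t0 → $t1=37|(-6)=-1
add $t0, $t5, $t7 → $t0=39+33=72
or $t1, $t5, 9 → $t1=39|9=47
neg $t7 → $t7=-(33)=-33
or $t7, $t1, $t1 → $t7=47|47=47
add $t5, $t1, $t1 → $t5=47+47=94
xor $t1, $t7, $t7 → $t1=47^47=0
and $t0, $t0, $t6 → $t0=72&26=8
neg $t5 → $t5=-(94)=-94
halt.

0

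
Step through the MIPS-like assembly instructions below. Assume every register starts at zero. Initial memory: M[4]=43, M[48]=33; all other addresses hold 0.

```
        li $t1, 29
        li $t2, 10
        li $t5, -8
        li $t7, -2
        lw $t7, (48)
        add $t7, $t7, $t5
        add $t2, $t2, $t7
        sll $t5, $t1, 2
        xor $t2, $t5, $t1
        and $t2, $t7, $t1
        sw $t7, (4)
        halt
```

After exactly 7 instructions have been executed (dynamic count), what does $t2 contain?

li $t1, 29 → $t1=29
li $t2, 10 → $t2=10
li $t5, -8 → $t5=-8
li $t7, -2 → $t7=-2
lw $t7, (48) → $t7=M[48]=33
add $t7, $t7, $t5 → $t7=33+(-8)=25
add $t2, $t2, $t7 → $t2=10+25=35
After step 7: $t2 = 35.

35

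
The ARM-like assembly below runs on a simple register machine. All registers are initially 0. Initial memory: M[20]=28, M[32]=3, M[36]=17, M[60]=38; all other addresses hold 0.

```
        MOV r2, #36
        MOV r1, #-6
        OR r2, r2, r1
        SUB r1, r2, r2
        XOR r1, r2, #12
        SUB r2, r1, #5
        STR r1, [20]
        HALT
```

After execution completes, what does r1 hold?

MOV r2, #36 → r2=36
MOV r1, #-6 → r1=-6
OR r2, r2, r1 → r2=36|(-6)=-2
SUB r1, r2, r2 → r1=(-2)-(-2)=0
XOR r1, r2, #12 → r1=(-2)^12=-14
SUB r2, r1, #5 → r2=(-14)-5=-19
STR r1, [20] → M[20]=-14
halt.

-14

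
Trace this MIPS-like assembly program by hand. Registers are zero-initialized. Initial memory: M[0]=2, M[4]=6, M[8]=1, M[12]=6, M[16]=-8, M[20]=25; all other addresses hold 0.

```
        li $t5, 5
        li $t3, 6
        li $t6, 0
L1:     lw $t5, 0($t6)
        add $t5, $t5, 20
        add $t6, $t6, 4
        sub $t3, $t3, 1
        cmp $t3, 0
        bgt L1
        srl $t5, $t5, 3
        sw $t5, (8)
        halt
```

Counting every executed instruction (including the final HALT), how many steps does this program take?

$t5=5
$t3=6
$t6=0
$t5=M[0]=2
$t5=2+20=22
$t6=0+4=4
$t3=6-1=5
cmp $t3, 0  (cmp 5,0)
bgt L1: taken
$t5=M[4]=6
$t5=6+20=26
$t6=4+4=8
$t3=5-1=4
cmp $t3, 0  (cmp 4,0)
bgt L1: taken
$t5=M[8]=1
$t5=1+20=21
$t6=8+4=12
$t3=4-1=3
cmp $t3, 0  (cmp 3,0)
bgt L1: taken
$t5=M[12]=6
$t5=6+20=26
$t6=12+4=16
$t3=3-1=2
cmp $t3, 0  (cmp 2,0)
bgt L1: taken
$t5=M[16]=-8
$t5=(-8)+20=12
$t6=16+4=20
$t3=2-1=1
cmp $t3, 0  (cmp 1,0)
bgt L1: taken
$t5=M[20]=25
$t5=25+20=45
$t6=20+4=24
$t3=1-1=0
cmp $t3, 0  (cmp 0,0)
bgt L1: not taken
$t5=45>>3=5
sw $t5, (8) → M[8]=5
halt.
Total executed instructions: 42.

42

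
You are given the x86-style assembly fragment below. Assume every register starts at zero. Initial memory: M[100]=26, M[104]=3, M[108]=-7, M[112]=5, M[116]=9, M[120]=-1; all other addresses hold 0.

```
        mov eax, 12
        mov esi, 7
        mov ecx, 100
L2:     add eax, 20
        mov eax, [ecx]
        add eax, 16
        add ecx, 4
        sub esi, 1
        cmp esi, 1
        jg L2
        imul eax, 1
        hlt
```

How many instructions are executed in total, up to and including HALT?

47

mov eax, 12 → eax=12
mov esi, 7 → esi=7
mov ecx, 100 → ecx=100
add eax, 20 → eax=12+20=32
mov eax, [ecx] → eax=M[100]=26
add eax, 16 → eax=26+16=42
add ecx, 4 → ecx=100+4=104
sub esi, 1 → esi=7-1=6
cmp esi, 1  (cmp 6,1)
jg L2: taken
add eax, 20 → eax=42+20=62
mov eax, [ecx] → eax=M[104]=3
add eax, 16 → eax=3+16=19
add ecx, 4 → ecx=104+4=108
sub esi, 1 → esi=6-1=5
cmp esi, 1  (cmp 5,1)
jg L2: taken
add eax, 20 → eax=19+20=39
mov eax, [ecx] → eax=M[108]=-7
add eax, 16 → eax=(-7)+16=9
add ecx, 4 → ecx=108+4=112
sub esi, 1 → esi=5-1=4
cmp esi, 1  (cmp 4,1)
jg L2: taken
add eax, 20 → eax=9+20=29
mov eax, [ecx] → eax=M[112]=5
add eax, 16 → eax=5+16=21
add ecx, 4 → ecx=112+4=116
sub esi, 1 → esi=4-1=3
cmp esi, 1  (cmp 3,1)
jg L2: taken
add eax, 20 → eax=21+20=41
mov eax, [ecx] → eax=M[116]=9
add eax, 16 → eax=9+16=25
add ecx, 4 → ecx=116+4=120
sub esi, 1 → esi=3-1=2
cmp esi, 1  (cmp 2,1)
jg L2: taken
add eax, 20 → eax=25+20=45
mov eax, [ecx] → eax=M[120]=-1
add eax, 16 → eax=(-1)+16=15
add ecx, 4 → ecx=120+4=124
sub esi, 1 → esi=2-1=1
cmp esi, 1  (cmp 1,1)
jg L2: not taken
imul eax, 1 → eax=15*1=15
halt.
Total executed instructions: 47.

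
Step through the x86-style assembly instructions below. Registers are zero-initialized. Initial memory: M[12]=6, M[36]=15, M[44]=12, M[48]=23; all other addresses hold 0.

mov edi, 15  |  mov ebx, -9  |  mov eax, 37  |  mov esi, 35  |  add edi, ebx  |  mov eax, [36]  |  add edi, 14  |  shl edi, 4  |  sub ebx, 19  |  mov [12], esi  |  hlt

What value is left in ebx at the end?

edi=15
ebx=-9
eax=37
esi=35
edi=15+(-9)=6
eax=M[36]=15
edi=6+14=20
edi=20<<4=320
ebx=(-9)-19=-28
mov [12], esi → M[12]=35
halt.

-28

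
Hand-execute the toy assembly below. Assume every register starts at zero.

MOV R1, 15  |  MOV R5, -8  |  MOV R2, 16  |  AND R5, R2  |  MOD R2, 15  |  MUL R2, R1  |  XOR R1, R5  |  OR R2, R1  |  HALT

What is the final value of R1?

31

after MOV R1, 15: R1=15
after MOV R5, -8: R5=-8
after MOV R2, 16: R2=16
after AND R5, R2: R5=(-8)&16=16
after MOD R2, 15: R2=16%15=1
after MUL R2, R1: R2=1*15=15
after XOR R1, R5: R1=15^16=31
after OR R2, R1: R2=15|31=31
halt.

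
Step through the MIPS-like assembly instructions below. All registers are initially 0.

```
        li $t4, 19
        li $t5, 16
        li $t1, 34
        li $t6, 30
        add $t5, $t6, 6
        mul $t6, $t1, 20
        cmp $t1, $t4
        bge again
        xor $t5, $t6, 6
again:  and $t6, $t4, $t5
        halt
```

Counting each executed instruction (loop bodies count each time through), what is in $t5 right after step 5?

li $t4, 19 → $t4=19
li $t5, 16 → $t5=16
li $t1, 34 → $t1=34
li $t6, 30 → $t6=30
add $t5, $t6, 6 → $t5=30+6=36
After step 5: $t5 = 36.

36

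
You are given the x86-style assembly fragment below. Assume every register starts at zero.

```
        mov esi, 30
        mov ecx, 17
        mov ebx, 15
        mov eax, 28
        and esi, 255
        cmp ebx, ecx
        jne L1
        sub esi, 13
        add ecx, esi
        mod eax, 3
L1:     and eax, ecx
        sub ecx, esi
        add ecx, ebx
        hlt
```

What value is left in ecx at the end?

2

after mov esi, 30: esi=30
after mov ecx, 17: ecx=17
after mov ebx, 15: ebx=15
after mov eax, 28: eax=28
after and esi, 255: esi=30&255=30
cmp ebx, ecx  (cmp 15,17)
jne L1: taken
after and eax, ecx: eax=28&17=16
after sub ecx, esi: ecx=17-30=-13
after add ecx, ebx: ecx=(-13)+15=2
halt.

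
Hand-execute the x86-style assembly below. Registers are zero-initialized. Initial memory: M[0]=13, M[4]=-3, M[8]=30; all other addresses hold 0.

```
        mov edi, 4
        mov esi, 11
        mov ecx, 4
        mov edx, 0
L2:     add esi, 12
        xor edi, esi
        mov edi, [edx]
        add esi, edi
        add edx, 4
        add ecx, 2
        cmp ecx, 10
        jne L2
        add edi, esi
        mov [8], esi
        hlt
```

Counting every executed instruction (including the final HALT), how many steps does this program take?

31

mov edi, 4 → edi=4
mov esi, 11 → esi=11
mov ecx, 4 → ecx=4
mov edx, 0 → edx=0
add esi, 12 → esi=11+12=23
xor edi, esi → edi=4^23=19
mov edi, [edx] → edi=M[0]=13
add esi, edi → esi=23+13=36
add edx, 4 → edx=0+4=4
add ecx, 2 → ecx=4+2=6
cmp ecx, 10  (cmp 6,10)
jne L2: taken
add esi, 12 → esi=36+12=48
xor edi, esi → edi=13^48=61
mov edi, [edx] → edi=M[4]=-3
add esi, edi → esi=48+(-3)=45
add edx, 4 → edx=4+4=8
add ecx, 2 → ecx=6+2=8
cmp ecx, 10  (cmp 8,10)
jne L2: taken
add esi, 12 → esi=45+12=57
xor edi, esi → edi=(-3)^57=-60
mov edi, [edx] → edi=M[8]=30
add esi, edi → esi=57+30=87
add edx, 4 → edx=8+4=12
add ecx, 2 → ecx=8+2=10
cmp ecx, 10  (cmp 10,10)
jne L2: not taken
add edi, esi → edi=30+87=117
mov [8], esi → M[8]=87
halt.
Total executed instructions: 31.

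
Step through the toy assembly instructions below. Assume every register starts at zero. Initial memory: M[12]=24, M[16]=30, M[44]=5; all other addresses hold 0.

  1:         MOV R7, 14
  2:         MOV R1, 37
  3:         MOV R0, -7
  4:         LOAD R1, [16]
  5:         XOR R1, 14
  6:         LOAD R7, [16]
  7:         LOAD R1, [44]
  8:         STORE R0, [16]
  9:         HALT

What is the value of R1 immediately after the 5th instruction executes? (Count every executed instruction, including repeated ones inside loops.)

R7=14
R1=37
R0=-7
R1=M[16]=30
R1=30^14=16
After step 5: R1 = 16.

16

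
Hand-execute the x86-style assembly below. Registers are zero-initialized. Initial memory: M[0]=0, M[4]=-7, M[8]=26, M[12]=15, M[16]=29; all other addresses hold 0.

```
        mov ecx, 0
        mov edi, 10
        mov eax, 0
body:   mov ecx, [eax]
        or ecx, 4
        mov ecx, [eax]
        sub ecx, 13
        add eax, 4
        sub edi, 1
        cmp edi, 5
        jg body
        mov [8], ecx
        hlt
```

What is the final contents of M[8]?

after mov ecx, 0: ecx=0
after mov edi, 10: edi=10
after mov eax, 0: eax=0
after mov ecx, [eax]: ecx=M[0]=0
after or ecx, 4: ecx=0|4=4
after mov ecx, [eax]: ecx=M[0]=0
after sub ecx, 13: ecx=0-13=-13
after add eax, 4: eax=0+4=4
after sub edi, 1: edi=10-1=9
cmp edi, 5  (cmp 9,5)
jg body: taken
after mov ecx, [eax]: ecx=M[4]=-7
after or ecx, 4: ecx=(-7)|4=-3
after mov ecx, [eax]: ecx=M[4]=-7
after sub ecx, 13: ecx=(-7)-13=-20
after add eax, 4: eax=4+4=8
after sub edi, 1: edi=9-1=8
cmp edi, 5  (cmp 8,5)
jg body: taken
after mov ecx, [eax]: ecx=M[8]=26
after or ecx, 4: ecx=26|4=30
after mov ecx, [eax]: ecx=M[8]=26
after sub ecx, 13: ecx=26-13=13
after add eax, 4: eax=8+4=12
after sub edi, 1: edi=8-1=7
cmp edi, 5  (cmp 7,5)
jg body: taken
after mov ecx, [eax]: ecx=M[12]=15
after or ecx, 4: ecx=15|4=15
after mov ecx, [eax]: ecx=M[12]=15
after sub ecx, 13: ecx=15-13=2
after add eax, 4: eax=12+4=16
after sub edi, 1: edi=7-1=6
cmp edi, 5  (cmp 6,5)
jg body: taken
after mov ecx, [eax]: ecx=M[16]=29
after or ecx, 4: ecx=29|4=29
after mov ecx, [eax]: ecx=M[16]=29
after sub ecx, 13: ecx=29-13=16
after add eax, 4: eax=16+4=20
after sub edi, 1: edi=6-1=5
cmp edi, 5  (cmp 5,5)
jg body: not taken
mov [8], ecx → M[8]=16
halt.

16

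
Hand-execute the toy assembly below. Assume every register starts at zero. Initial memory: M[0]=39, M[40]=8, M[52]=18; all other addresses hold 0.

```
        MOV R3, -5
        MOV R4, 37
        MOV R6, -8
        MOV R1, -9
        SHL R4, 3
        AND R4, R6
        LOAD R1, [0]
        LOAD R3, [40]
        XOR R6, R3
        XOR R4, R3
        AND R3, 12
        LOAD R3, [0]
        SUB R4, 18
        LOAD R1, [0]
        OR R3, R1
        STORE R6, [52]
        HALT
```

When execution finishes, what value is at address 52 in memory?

R3=-5
R4=37
R6=-8
R1=-9
R4=37<<3=296
R4=296&(-8)=296
R1=M[0]=39
R3=M[40]=8
R6=(-8)^8=-16
R4=296^8=288
R3=8&12=8
R3=M[0]=39
R4=288-18=270
R1=M[0]=39
R3=39|39=39
STORE R6, [52] → M[52]=-16
halt.

-16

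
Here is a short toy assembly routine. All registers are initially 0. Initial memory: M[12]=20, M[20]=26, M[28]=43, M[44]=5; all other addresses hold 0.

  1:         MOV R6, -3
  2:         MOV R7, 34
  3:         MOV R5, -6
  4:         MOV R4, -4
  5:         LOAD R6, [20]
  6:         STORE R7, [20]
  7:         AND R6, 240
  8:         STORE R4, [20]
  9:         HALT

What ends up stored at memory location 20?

-4

after MOV R6, -3: R6=-3
after MOV R7, 34: R7=34
after MOV R5, -6: R5=-6
after MOV R4, -4: R4=-4
after LOAD R6, [20]: R6=M[20]=26
STORE R7, [20] → M[20]=34
after AND R6, 240: R6=26&240=16
STORE R4, [20] → M[20]=-4
halt.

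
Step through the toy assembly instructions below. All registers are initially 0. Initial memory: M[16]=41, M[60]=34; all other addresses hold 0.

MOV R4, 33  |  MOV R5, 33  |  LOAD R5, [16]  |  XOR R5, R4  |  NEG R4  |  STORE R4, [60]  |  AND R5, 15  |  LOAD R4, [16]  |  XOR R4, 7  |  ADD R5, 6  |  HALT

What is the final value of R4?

MOV R4, 33 → R4=33
MOV R5, 33 → R5=33
LOAD R5, [16] → R5=M[16]=41
XOR R5, R4 → R5=41^33=8
NEG R4 → R4=-(33)=-33
STORE R4, [60] → M[60]=-33
AND R5, 15 → R5=8&15=8
LOAD R4, [16] → R4=M[16]=41
XOR R4, 7 → R4=41^7=46
ADD R5, 6 → R5=8+6=14
halt.

46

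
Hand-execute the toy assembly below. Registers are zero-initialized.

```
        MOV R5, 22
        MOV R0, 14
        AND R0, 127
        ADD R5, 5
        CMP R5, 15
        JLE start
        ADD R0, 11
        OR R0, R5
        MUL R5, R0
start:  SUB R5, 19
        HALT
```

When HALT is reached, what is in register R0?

27

after MOV R5, 22: R5=22
after MOV R0, 14: R0=14
after AND R0, 127: R0=14&127=14
after ADD R5, 5: R5=22+5=27
CMP R5, 15  (cmp 27,15)
JLE start: not taken
after ADD R0, 11: R0=14+11=25
after OR R0, R5: R0=25|27=27
after MUL R5, R0: R5=27*27=729
after SUB R5, 19: R5=729-19=710
halt.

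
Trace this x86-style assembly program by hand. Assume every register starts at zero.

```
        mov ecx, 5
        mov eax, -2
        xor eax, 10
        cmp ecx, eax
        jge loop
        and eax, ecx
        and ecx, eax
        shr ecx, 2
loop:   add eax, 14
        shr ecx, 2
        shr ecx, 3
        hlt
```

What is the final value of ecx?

0

mov ecx, 5 → ecx=5
mov eax, -2 → eax=-2
xor eax, 10 → eax=(-2)^10=-12
cmp ecx, eax  (cmp 5,-12)
jge loop: taken
add eax, 14 → eax=(-12)+14=2
shr ecx, 2 → ecx=5>>2=1
shr ecx, 3 → ecx=1>>3=0
halt.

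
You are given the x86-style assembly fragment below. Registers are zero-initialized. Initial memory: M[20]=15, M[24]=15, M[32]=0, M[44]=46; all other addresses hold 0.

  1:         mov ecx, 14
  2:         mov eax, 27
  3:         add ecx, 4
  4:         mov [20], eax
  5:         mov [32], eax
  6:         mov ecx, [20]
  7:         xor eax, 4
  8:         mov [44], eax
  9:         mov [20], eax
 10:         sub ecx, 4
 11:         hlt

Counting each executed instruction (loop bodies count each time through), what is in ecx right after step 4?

mov ecx, 14 → ecx=14
mov eax, 27 → eax=27
add ecx, 4 → ecx=14+4=18
mov [20], eax → M[20]=27
After step 4: ecx = 18.

18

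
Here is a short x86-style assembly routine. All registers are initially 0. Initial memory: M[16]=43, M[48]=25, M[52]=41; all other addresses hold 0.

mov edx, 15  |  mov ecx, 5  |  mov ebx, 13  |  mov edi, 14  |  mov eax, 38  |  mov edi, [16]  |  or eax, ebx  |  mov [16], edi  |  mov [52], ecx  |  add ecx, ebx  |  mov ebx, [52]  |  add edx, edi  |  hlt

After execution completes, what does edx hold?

58

after mov edx, 15: edx=15
after mov ecx, 5: ecx=5
after mov ebx, 13: ebx=13
after mov edi, 14: edi=14
after mov eax, 38: eax=38
after mov edi, [16]: edi=M[16]=43
after or eax, ebx: eax=38|13=47
mov [16], edi → M[16]=43
mov [52], ecx → M[52]=5
after add ecx, ebx: ecx=5+13=18
after mov ebx, [52]: ebx=M[52]=5
after add edx, edi: edx=15+43=58
halt.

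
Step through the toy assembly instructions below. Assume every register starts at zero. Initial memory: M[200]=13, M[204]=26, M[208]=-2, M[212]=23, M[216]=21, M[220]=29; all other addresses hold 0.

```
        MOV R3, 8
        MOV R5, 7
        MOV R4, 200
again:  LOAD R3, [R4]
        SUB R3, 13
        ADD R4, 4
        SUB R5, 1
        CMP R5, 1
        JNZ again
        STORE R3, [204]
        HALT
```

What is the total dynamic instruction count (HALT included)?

after MOV R3, 8: R3=8
after MOV R5, 7: R5=7
after MOV R4, 200: R4=200
after LOAD R3, [R4]: R3=M[200]=13
after SUB R3, 13: R3=13-13=0
after ADD R4, 4: R4=200+4=204
after SUB R5, 1: R5=7-1=6
CMP R5, 1  (cmp 6,1)
JNZ again: taken
after LOAD R3, [R4]: R3=M[204]=26
after SUB R3, 13: R3=26-13=13
after ADD R4, 4: R4=204+4=208
after SUB R5, 1: R5=6-1=5
CMP R5, 1  (cmp 5,1)
JNZ again: taken
after LOAD R3, [R4]: R3=M[208]=-2
after SUB R3, 13: R3=(-2)-13=-15
after ADD R4, 4: R4=208+4=212
after SUB R5, 1: R5=5-1=4
CMP R5, 1  (cmp 4,1)
JNZ again: taken
after LOAD R3, [R4]: R3=M[212]=23
after SUB R3, 13: R3=23-13=10
after ADD R4, 4: R4=212+4=216
after SUB R5, 1: R5=4-1=3
CMP R5, 1  (cmp 3,1)
JNZ again: taken
after LOAD R3, [R4]: R3=M[216]=21
after SUB R3, 13: R3=21-13=8
after ADD R4, 4: R4=216+4=220
after SUB R5, 1: R5=3-1=2
CMP R5, 1  (cmp 2,1)
JNZ again: taken
after LOAD R3, [R4]: R3=M[220]=29
after SUB R3, 13: R3=29-13=16
after ADD R4, 4: R4=220+4=224
after SUB R5, 1: R5=2-1=1
CMP R5, 1  (cmp 1,1)
JNZ again: not taken
STORE R3, [204] → M[204]=16
halt.
Total executed instructions: 41.

41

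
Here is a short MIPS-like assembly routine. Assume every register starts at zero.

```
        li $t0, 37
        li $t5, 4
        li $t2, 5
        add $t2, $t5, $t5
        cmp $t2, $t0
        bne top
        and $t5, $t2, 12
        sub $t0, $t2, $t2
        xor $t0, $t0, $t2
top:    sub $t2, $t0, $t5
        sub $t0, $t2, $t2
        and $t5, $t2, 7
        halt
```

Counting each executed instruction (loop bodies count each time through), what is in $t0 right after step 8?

0

after li $t0, 37: $t0=37
after li $t5, 4: $t5=4
after li $t2, 5: $t2=5
after add $t2, $t5, $t5: $t2=4+4=8
cmp $t2, $t0  (cmp 8,37)
bne top: taken
after sub $t2, $t0, $t5: $t2=37-4=33
after sub $t0, $t2, $t2: $t0=33-33=0
After step 8: $t0 = 0.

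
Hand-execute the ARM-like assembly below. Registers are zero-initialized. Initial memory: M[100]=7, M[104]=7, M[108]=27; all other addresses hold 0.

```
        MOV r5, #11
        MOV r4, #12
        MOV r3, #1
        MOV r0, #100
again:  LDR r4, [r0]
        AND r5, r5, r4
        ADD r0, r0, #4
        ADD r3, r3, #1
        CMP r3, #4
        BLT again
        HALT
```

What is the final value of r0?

MOV r5, #11 → r5=11
MOV r4, #12 → r4=12
MOV r3, #1 → r3=1
MOV r0, #100 → r0=100
LDR r4, [r0] → r4=M[100]=7
AND r5, r5, r4 → r5=11&7=3
ADD r0, r0, #4 → r0=100+4=104
ADD r3, r3, #1 → r3=1+1=2
CMP r3, #4  (cmp 2,4)
BLT again: taken
LDR r4, [r0] → r4=M[104]=7
AND r5, r5, r4 → r5=3&7=3
ADD r0, r0, #4 → r0=104+4=108
ADD r3, r3, #1 → r3=2+1=3
CMP r3, #4  (cmp 3,4)
BLT again: taken
LDR r4, [r0] → r4=M[108]=27
AND r5, r5, r4 → r5=3&27=3
ADD r0, r0, #4 → r0=108+4=112
ADD r3, r3, #1 → r3=3+1=4
CMP r3, #4  (cmp 4,4)
BLT again: not taken
halt.

112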